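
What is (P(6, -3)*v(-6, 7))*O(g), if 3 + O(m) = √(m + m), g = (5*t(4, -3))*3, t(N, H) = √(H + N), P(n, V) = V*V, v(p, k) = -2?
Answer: 54 - 18*√30 ≈ -44.590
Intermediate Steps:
P(n, V) = V²
g = 15 (g = (5*√(-3 + 4))*3 = (5*√1)*3 = (5*1)*3 = 5*3 = 15)
O(m) = -3 + √2*√m (O(m) = -3 + √(m + m) = -3 + √(2*m) = -3 + √2*√m)
(P(6, -3)*v(-6, 7))*O(g) = ((-3)²*(-2))*(-3 + √2*√15) = (9*(-2))*(-3 + √30) = -18*(-3 + √30) = 54 - 18*√30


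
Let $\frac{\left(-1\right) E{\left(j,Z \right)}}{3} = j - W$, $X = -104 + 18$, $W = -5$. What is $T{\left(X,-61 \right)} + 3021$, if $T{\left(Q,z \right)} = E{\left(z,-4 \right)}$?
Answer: $3189$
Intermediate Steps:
$X = -86$
$E{\left(j,Z \right)} = -15 - 3 j$ ($E{\left(j,Z \right)} = - 3 \left(j - -5\right) = - 3 \left(j + 5\right) = - 3 \left(5 + j\right) = -15 - 3 j$)
$T{\left(Q,z \right)} = -15 - 3 z$
$T{\left(X,-61 \right)} + 3021 = \left(-15 - -183\right) + 3021 = \left(-15 + 183\right) + 3021 = 168 + 3021 = 3189$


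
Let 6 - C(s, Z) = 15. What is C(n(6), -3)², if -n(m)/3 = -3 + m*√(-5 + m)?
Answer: 81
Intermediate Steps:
n(m) = 9 - 3*m*√(-5 + m) (n(m) = -3*(-3 + m*√(-5 + m)) = 9 - 3*m*√(-5 + m))
C(s, Z) = -9 (C(s, Z) = 6 - 1*15 = 6 - 15 = -9)
C(n(6), -3)² = (-9)² = 81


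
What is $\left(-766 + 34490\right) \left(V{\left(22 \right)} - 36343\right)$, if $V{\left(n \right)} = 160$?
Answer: $-1220235492$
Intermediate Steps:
$\left(-766 + 34490\right) \left(V{\left(22 \right)} - 36343\right) = \left(-766 + 34490\right) \left(160 - 36343\right) = 33724 \left(-36183\right) = -1220235492$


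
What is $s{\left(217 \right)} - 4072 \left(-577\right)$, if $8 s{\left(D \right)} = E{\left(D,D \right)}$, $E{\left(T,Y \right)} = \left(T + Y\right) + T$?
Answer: $\frac{18797003}{8} \approx 2.3496 \cdot 10^{6}$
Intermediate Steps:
$E{\left(T,Y \right)} = Y + 2 T$
$s{\left(D \right)} = \frac{3 D}{8}$ ($s{\left(D \right)} = \frac{D + 2 D}{8} = \frac{3 D}{8}$)
$s{\left(217 \right)} - 4072 \left(-577\right) = \frac{3}{8} \cdot 217 - 4072 \left(-577\right) = \frac{651}{8} - -2349544 = \frac{651}{8} + 2349544 = \frac{18797003}{8}$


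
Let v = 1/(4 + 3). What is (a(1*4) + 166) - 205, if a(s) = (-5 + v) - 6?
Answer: -349/7 ≈ -49.857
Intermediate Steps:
v = ⅐ (v = 1/7 = ⅐ ≈ 0.14286)
a(s) = -76/7 (a(s) = (-5 + ⅐) - 6 = -34/7 - 6 = -76/7)
(a(1*4) + 166) - 205 = (-76/7 + 166) - 205 = 1086/7 - 205 = -349/7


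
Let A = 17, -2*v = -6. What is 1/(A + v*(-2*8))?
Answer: -1/31 ≈ -0.032258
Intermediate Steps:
v = 3 (v = -½*(-6) = 3)
1/(A + v*(-2*8)) = 1/(17 + 3*(-2*8)) = 1/(17 + 3*(-16)) = 1/(17 - 48) = 1/(-31) = -1/31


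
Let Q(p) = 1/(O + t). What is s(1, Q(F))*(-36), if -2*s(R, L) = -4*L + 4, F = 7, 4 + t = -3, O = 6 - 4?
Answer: 432/5 ≈ 86.400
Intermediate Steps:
O = 2
t = -7 (t = -4 - 3 = -7)
Q(p) = -⅕ (Q(p) = 1/(2 - 7) = 1/(-5) = -⅕)
s(R, L) = -2 + 2*L (s(R, L) = -(-4*L + 4)/2 = -(4 - 4*L)/2 = -2 + 2*L)
s(1, Q(F))*(-36) = (-2 + 2*(-⅕))*(-36) = (-2 - ⅖)*(-36) = -12/5*(-36) = 432/5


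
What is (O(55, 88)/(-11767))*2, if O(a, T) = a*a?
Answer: -6050/11767 ≈ -0.51415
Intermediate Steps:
O(a, T) = a**2
(O(55, 88)/(-11767))*2 = (55**2/(-11767))*2 = (3025*(-1/11767))*2 = -3025/11767*2 = -6050/11767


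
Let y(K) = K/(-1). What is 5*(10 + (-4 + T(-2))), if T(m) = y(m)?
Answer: 40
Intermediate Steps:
y(K) = -K (y(K) = K*(-1) = -K)
T(m) = -m
5*(10 + (-4 + T(-2))) = 5*(10 + (-4 - 1*(-2))) = 5*(10 + (-4 + 2)) = 5*(10 - 2) = 5*8 = 40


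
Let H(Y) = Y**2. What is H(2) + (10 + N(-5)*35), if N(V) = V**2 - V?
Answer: 1064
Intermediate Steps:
H(2) + (10 + N(-5)*35) = 2**2 + (10 - 5*(-1 - 5)*35) = 4 + (10 - 5*(-6)*35) = 4 + (10 + 30*35) = 4 + (10 + 1050) = 4 + 1060 = 1064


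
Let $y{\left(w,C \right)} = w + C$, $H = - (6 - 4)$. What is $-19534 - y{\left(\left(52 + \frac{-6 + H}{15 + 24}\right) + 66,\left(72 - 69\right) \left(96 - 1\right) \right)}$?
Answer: $- \frac{777535}{39} \approx -19937.0$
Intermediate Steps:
$H = -2$ ($H = \left(-1\right) 2 = -2$)
$y{\left(w,C \right)} = C + w$
$-19534 - y{\left(\left(52 + \frac{-6 + H}{15 + 24}\right) + 66,\left(72 - 69\right) \left(96 - 1\right) \right)} = -19534 - \left(\left(72 - 69\right) \left(96 - 1\right) + \left(\left(52 + \frac{-6 - 2}{15 + 24}\right) + 66\right)\right) = -19534 - \left(3 \cdot 95 + \left(\left(52 - \frac{8}{39}\right) + 66\right)\right) = -19534 - \left(285 + \left(\left(52 - \frac{8}{39}\right) + 66\right)\right) = -19534 - \left(285 + \left(\frac{2020}{39} + 66\right)\right) = -19534 - \left(285 + \frac{4594}{39}\right) = -19534 - \frac{15709}{39} = - \frac{777535}{39}$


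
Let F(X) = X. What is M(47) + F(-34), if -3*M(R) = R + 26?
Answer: -175/3 ≈ -58.333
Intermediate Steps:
M(R) = -26/3 - R/3 (M(R) = -(R + 26)/3 = -(26 + R)/3 = -26/3 - R/3)
M(47) + F(-34) = (-26/3 - ⅓*47) - 34 = (-26/3 - 47/3) - 34 = -73/3 - 34 = -175/3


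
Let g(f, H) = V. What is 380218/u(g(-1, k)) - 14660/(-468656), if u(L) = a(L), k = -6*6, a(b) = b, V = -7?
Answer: -44547836097/820148 ≈ -54317.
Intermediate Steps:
k = -36
g(f, H) = -7
u(L) = L
380218/u(g(-1, k)) - 14660/(-468656) = 380218/(-7) - 14660/(-468656) = 380218*(-⅐) - 14660*(-1/468656) = -380218/7 + 3665/117164 = -44547836097/820148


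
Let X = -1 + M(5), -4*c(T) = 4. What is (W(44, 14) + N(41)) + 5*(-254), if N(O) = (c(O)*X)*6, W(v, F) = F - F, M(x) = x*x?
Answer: -1414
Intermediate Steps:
c(T) = -1 (c(T) = -¼*4 = -1)
M(x) = x²
W(v, F) = 0
X = 24 (X = -1 + 5² = -1 + 25 = 24)
N(O) = -144 (N(O) = -1*24*6 = -24*6 = -144)
(W(44, 14) + N(41)) + 5*(-254) = (0 - 144) + 5*(-254) = -144 - 1270 = -1414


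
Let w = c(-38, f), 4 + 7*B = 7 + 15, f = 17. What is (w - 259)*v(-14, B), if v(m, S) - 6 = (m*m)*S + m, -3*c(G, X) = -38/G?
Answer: -385888/3 ≈ -1.2863e+5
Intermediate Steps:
B = 18/7 (B = -4/7 + (7 + 15)/7 = -4/7 + (⅐)*22 = -4/7 + 22/7 = 18/7 ≈ 2.5714)
c(G, X) = 38/(3*G) (c(G, X) = -(-38)/(3*G) = 38/(3*G))
w = -⅓ (w = (38/3)/(-38) = (38/3)*(-1/38) = -⅓ ≈ -0.33333)
v(m, S) = 6 + m + S*m² (v(m, S) = 6 + ((m*m)*S + m) = 6 + (m²*S + m) = 6 + (S*m² + m) = 6 + (m + S*m²) = 6 + m + S*m²)
(w - 259)*v(-14, B) = (-⅓ - 259)*(6 - 14 + (18/7)*(-14)²) = -778*(6 - 14 + (18/7)*196)/3 = -778*(6 - 14 + 504)/3 = -778/3*496 = -385888/3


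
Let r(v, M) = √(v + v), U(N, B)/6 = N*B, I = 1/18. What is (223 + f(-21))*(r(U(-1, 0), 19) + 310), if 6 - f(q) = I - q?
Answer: 580165/9 ≈ 64463.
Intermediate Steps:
I = 1/18 ≈ 0.055556
U(N, B) = 6*B*N (U(N, B) = 6*(N*B) = 6*(B*N) = 6*B*N)
r(v, M) = √2*√v (r(v, M) = √(2*v) = √2*√v)
f(q) = 107/18 + q (f(q) = 6 - (1/18 - q) = 6 + (-1/18 + q) = 107/18 + q)
(223 + f(-21))*(r(U(-1, 0), 19) + 310) = (223 + (107/18 - 21))*(√2*√(6*0*(-1)) + 310) = (223 - 271/18)*(√2*√0 + 310) = 3743*(√2*0 + 310)/18 = 3743*(0 + 310)/18 = (3743/18)*310 = 580165/9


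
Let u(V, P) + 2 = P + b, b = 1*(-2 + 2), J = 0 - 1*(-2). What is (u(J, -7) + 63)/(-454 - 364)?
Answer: -27/409 ≈ -0.066015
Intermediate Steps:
J = 2 (J = 0 + 2 = 2)
b = 0 (b = 1*0 = 0)
u(V, P) = -2 + P (u(V, P) = -2 + (P + 0) = -2 + P)
(u(J, -7) + 63)/(-454 - 364) = ((-2 - 7) + 63)/(-454 - 364) = (-9 + 63)/(-818) = 54*(-1/818) = -27/409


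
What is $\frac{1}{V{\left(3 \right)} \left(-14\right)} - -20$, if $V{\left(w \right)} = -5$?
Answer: $\frac{1401}{70} \approx 20.014$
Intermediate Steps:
$\frac{1}{V{\left(3 \right)} \left(-14\right)} - -20 = \frac{1}{\left(-5\right) \left(-14\right)} - -20 = \frac{1}{70} + 20 = \frac{1401}{70}$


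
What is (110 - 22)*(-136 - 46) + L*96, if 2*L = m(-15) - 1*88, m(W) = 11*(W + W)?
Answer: -36080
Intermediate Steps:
m(W) = 22*W (m(W) = 11*(2*W) = 22*W)
L = -209 (L = (22*(-15) - 1*88)/2 = (-330 - 88)/2 = (1/2)*(-418) = -209)
(110 - 22)*(-136 - 46) + L*96 = (110 - 22)*(-136 - 46) - 209*96 = 88*(-182) - 20064 = -16016 - 20064 = -36080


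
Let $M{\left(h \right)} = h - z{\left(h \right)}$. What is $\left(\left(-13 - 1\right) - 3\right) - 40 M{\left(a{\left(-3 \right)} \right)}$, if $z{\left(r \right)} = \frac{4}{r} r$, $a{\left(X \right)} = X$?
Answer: $263$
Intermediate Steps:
$z{\left(r \right)} = 4$
$M{\left(h \right)} = -4 + h$ ($M{\left(h \right)} = h - 4 = -4 + h$)
$\left(\left(-13 - 1\right) - 3\right) - 40 M{\left(a{\left(-3 \right)} \right)} = \left(\left(-13 - 1\right) - 3\right) - 40 \left(-4 - 3\right) = \left(-14 - 3\right) - -280 = -17 + 280 = 263$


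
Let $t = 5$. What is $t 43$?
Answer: $215$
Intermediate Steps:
$t 43 = 5 \cdot 43 = 215$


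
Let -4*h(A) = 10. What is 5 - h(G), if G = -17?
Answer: 15/2 ≈ 7.5000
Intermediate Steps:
h(A) = -5/2 (h(A) = -1/4*10 = -5/2)
5 - h(G) = 5 - 1*(-5/2) = 5 + 5/2 = 15/2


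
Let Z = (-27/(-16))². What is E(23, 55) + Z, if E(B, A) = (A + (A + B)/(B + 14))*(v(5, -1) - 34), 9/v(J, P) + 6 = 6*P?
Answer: -18770275/9472 ≈ -1981.7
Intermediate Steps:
v(J, P) = 9/(-6 + 6*P)
Z = 729/256 (Z = (-27*(-1/16))² = (27/16)² = 729/256 ≈ 2.8477)
E(B, A) = -139*A/4 - 139*(A + B)/(4*(14 + B)) (E(B, A) = (A + (A + B)/(B + 14))*(3/(2*(-1 - 1)) - 34) = (A + (A + B)/(14 + B))*((3/2)/(-2) - 34) = (A + (A + B)/(14 + B))*((3/2)*(-½) - 34) = (A + (A + B)/(14 + B))*(-¾ - 34) = (A + (A + B)/(14 + B))*(-139/4) = -139*A/4 - 139*(A + B)/(4*(14 + B)))
E(23, 55) + Z = 139*(-1*23 - 15*55 - 1*55*23)/(4*(14 + 23)) + 729/256 = (139/4)*(-23 - 825 - 1265)/37 + 729/256 = (139/4)*(1/37)*(-2113) + 729/256 = -293707/148 + 729/256 = -18770275/9472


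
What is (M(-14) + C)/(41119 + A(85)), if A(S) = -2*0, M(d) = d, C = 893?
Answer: 879/41119 ≈ 0.021377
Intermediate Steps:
A(S) = 0
(M(-14) + C)/(41119 + A(85)) = (-14 + 893)/(41119 + 0) = 879/41119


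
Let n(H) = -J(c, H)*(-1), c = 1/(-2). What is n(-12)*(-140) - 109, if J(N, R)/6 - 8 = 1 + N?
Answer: -7249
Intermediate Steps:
c = -½ ≈ -0.50000
J(N, R) = 54 + 6*N (J(N, R) = 48 + 6*(1 + N) = 48 + (6 + 6*N) = 54 + 6*N)
n(H) = 51 (n(H) = -(54 + 6*(-½))*(-1) = -(54 - 3)*(-1) = -1*51*(-1) = -51*(-1) = 51)
n(-12)*(-140) - 109 = 51*(-140) - 109 = -7140 - 109 = -7249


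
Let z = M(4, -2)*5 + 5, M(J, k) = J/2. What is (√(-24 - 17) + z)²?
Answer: (15 + I*√41)² ≈ 184.0 + 192.09*I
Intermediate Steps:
M(J, k) = J/2 (M(J, k) = J*(½) = J/2)
z = 15 (z = ((½)*4)*5 + 5 = 2*5 + 5 = 10 + 5 = 15)
(√(-24 - 17) + z)² = (√(-24 - 17) + 15)² = (√(-41) + 15)² = (I*√41 + 15)² = (15 + I*√41)²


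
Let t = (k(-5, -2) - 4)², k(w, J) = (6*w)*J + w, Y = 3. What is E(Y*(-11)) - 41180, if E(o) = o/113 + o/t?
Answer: -4034475634/97971 ≈ -41180.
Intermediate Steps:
k(w, J) = w + 6*J*w (k(w, J) = 6*J*w + w = w + 6*J*w)
t = 2601 (t = (-5*(1 + 6*(-2)) - 4)² = (-5*(1 - 12) - 4)² = (-5*(-11) - 4)² = (55 - 4)² = 51² = 2601)
E(o) = 2714*o/293913 (E(o) = o/113 + o/2601 = 2714*o/293913)
E(Y*(-11)) - 41180 = 2714*(3*(-11))/293913 - 41180 = (2714/293913)*(-33) - 41180 = -29854/97971 - 41180 = -4034475634/97971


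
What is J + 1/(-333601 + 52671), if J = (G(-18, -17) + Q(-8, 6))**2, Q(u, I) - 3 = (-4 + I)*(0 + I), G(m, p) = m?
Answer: 2528369/280930 ≈ 9.0000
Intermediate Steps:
Q(u, I) = 3 + I*(-4 + I) (Q(u, I) = 3 + (-4 + I)*(0 + I) = 3 + (-4 + I)*I = 3 + I*(-4 + I))
J = 9 (J = (-18 + (3 + 6**2 - 4*6))**2 = (-18 + (3 + 36 - 24))**2 = (-18 + 15)**2 = (-3)**2 = 9)
J + 1/(-333601 + 52671) = 9 + 1/(-333601 + 52671) = 9 + 1/(-280930) = 9 - 1/280930 = 2528369/280930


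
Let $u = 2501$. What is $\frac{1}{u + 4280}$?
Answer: $\frac{1}{6781} \approx 0.00014747$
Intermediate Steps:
$\frac{1}{u + 4280} = \frac{1}{2501 + 4280} = \frac{1}{6781}$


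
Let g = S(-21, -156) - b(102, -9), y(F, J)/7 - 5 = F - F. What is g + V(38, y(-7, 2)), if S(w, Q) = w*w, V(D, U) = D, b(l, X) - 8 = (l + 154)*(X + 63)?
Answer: -13353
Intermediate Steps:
y(F, J) = 35 (y(F, J) = 35 + 7*(F - F) = 35 + 7*0 = 35 + 0 = 35)
b(l, X) = 8 + (63 + X)*(154 + l) (b(l, X) = 8 + (l + 154)*(X + 63) = 8 + (154 + l)*(63 + X) = 8 + (63 + X)*(154 + l))
S(w, Q) = w²
g = -13391 (g = (-21)² - (9710 + 63*102 + 154*(-9) - 9*102) = 441 - (9710 + 6426 - 1386 - 918) = 441 - 1*13832 = 441 - 13832 = -13391)
g + V(38, y(-7, 2)) = -13391 + 38 = -13353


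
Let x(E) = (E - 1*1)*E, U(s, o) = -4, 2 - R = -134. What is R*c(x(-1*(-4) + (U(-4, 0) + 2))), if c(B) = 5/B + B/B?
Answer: 476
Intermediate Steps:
R = 136 (R = 2 - 1*(-134) = 2 + 134 = 136)
x(E) = E*(-1 + E) (x(E) = (E - 1)*E = (-1 + E)*E = E*(-1 + E))
c(B) = 1 + 5/B (c(B) = 5/B + 1 = 1 + 5/B)
R*c(x(-1*(-4) + (U(-4, 0) + 2))) = 136*((5 + (-1*(-4) + (-4 + 2))*(-1 + (-1*(-4) + (-4 + 2))))/(((-1*(-4) + (-4 + 2))*(-1 + (-1*(-4) + (-4 + 2)))))) = 136*((5 + (4 - 2)*(-1 + (4 - 2)))/(((4 - 2)*(-1 + (4 - 2))))) = 136*((5 + 2*(-1 + 2))/((2*(-1 + 2)))) = 136*((5 + 2*1)/((2*1))) = 136*((5 + 2)/2) = 136*((½)*7) = 136*(7/2) = 476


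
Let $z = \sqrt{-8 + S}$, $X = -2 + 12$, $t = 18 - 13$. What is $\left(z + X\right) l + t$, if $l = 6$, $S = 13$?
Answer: $65 + 6 \sqrt{5} \approx 78.416$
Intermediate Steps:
$t = 5$
$X = 10$
$z = \sqrt{5}$ ($z = \sqrt{-8 + 13} = \sqrt{5} \approx 2.2361$)
$\left(z + X\right) l + t = \left(\sqrt{5} + 10\right) 6 + 5 = \left(10 + \sqrt{5}\right) 6 + 5 = \left(60 + 6 \sqrt{5}\right) + 5 = 65 + 6 \sqrt{5}$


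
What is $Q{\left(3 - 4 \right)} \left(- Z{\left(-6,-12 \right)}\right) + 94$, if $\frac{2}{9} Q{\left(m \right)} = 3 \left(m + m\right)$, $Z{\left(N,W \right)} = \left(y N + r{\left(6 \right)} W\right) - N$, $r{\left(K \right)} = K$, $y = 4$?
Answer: $-2336$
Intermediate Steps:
$Z{\left(N,W \right)} = 3 N + 6 W$ ($Z{\left(N,W \right)} = \left(4 N + 6 W\right) - N = 3 N + 6 W$)
$Q{\left(m \right)} = 27 m$ ($Q{\left(m \right)} = \frac{9 \cdot 3 \left(m + m\right)}{2} = \frac{9 \cdot 3 \cdot 2 m}{2} = \frac{9 \cdot 6 m}{2} = 27 m$)
$Q{\left(3 - 4 \right)} \left(- Z{\left(-6,-12 \right)}\right) + 94 = 27 \left(3 - 4\right) \left(- (3 \left(-6\right) + 6 \left(-12\right))\right) + 94 = 27 \left(-1\right) \left(- (-18 - 72)\right) + 94 = - 27 \left(\left(-1\right) \left(-90\right)\right) + 94 = \left(-27\right) 90 + 94 = -2430 + 94 = -2336$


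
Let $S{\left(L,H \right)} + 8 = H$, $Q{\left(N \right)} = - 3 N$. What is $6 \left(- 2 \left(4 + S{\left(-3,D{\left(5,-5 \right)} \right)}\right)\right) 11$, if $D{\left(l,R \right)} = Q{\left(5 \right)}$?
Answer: $2508$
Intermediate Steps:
$D{\left(l,R \right)} = -15$ ($D{\left(l,R \right)} = \left(-3\right) 5 = -15$)
$S{\left(L,H \right)} = -8 + H$
$6 \left(- 2 \left(4 + S{\left(-3,D{\left(5,-5 \right)} \right)}\right)\right) 11 = 6 \left(- 2 \left(4 - 23\right)\right) 11 = 6 \left(\left(-2\right) \left(-19\right)\right) 11 = 6 \cdot 38 \cdot 11 = 228 \cdot 11 = 2508$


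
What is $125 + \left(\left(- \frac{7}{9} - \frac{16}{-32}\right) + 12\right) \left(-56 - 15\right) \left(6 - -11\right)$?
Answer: $- \frac{252427}{18} \approx -14024.0$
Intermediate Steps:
$125 + \left(\left(- \frac{7}{9} - \frac{16}{-32}\right) + 12\right) \left(-56 - 15\right) \left(6 - -11\right) = 125 + \left(\left(\left(-7\right) \frac{1}{9} - - \frac{1}{2}\right) + 12\right) \left(-71\right) \left(6 + 11\right) = 125 + \left(\left(- \frac{7}{9} + \frac{1}{2}\right) + 12\right) \left(-71\right) 17 = 125 + \left(- \frac{5}{18} + 12\right) \left(-71\right) 17 = 125 + \frac{211}{18} \left(-71\right) 17 = 125 - \frac{254677}{18} = - \frac{252427}{18}$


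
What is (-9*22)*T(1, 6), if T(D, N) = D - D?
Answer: 0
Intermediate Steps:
T(D, N) = 0
(-9*22)*T(1, 6) = -9*22*0 = -198*0 = 0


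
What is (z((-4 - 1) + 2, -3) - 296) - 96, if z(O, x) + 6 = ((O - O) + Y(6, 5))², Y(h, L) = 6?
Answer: -362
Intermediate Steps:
z(O, x) = 30 (z(O, x) = -6 + ((O - O) + 6)² = -6 + (0 + 6)² = -6 + 6² = -6 + 36 = 30)
(z((-4 - 1) + 2, -3) - 296) - 96 = (30 - 296) - 96 = -266 - 96 = -362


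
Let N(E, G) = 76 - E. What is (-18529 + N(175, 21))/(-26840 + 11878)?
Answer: 9314/7481 ≈ 1.2450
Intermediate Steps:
(-18529 + N(175, 21))/(-26840 + 11878) = (-18529 + (76 - 1*175))/(-26840 + 11878) = (-18529 + (76 - 175))/(-14962) = (-18529 - 99)*(-1/14962) = -18628*(-1/14962) = 9314/7481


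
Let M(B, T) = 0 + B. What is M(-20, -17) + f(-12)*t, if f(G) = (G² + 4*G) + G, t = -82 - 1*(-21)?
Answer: -5144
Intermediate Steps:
M(B, T) = B
t = -61 (t = -82 + 21 = -61)
f(G) = G² + 5*G
M(-20, -17) + f(-12)*t = -20 - 12*(5 - 12)*(-61) = -20 - 12*(-7)*(-61) = -20 + 84*(-61) = -20 - 5124 = -5144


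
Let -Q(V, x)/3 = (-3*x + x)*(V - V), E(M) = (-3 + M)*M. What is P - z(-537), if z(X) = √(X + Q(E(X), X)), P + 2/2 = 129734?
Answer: 129733 - I*√537 ≈ 1.2973e+5 - 23.173*I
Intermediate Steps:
P = 129733 (P = -1 + 129734 = 129733)
E(M) = M*(-3 + M)
Q(V, x) = 0 (Q(V, x) = -3*(-3*x + x)*(V - V) = -3*(-2*x)*0 = -3*0 = 0)
z(X) = √X (z(X) = √(X + 0) = √X)
P - z(-537) = 129733 - √(-537) = 129733 - I*√537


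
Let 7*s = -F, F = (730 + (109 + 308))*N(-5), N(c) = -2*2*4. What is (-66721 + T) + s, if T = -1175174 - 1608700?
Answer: -19935813/7 ≈ -2.8480e+6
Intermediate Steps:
T = -2783874
N(c) = -16 (N(c) = -4*4 = -16)
F = -18352 (F = (730 + (109 + 308))*(-16) = (730 + 417)*(-16) = 1147*(-16) = -18352)
s = 18352/7 (s = (-1*(-18352))/7 = (1/7)*18352 = 18352/7 ≈ 2621.7)
(-66721 + T) + s = (-66721 - 2783874) + 18352/7 = -2850595 + 18352/7 = -19935813/7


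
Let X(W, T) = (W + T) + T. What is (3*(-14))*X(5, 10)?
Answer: -1050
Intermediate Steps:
X(W, T) = W + 2*T (X(W, T) = (T + W) + T = W + 2*T)
(3*(-14))*X(5, 10) = (3*(-14))*(5 + 2*10) = -42*(5 + 20) = -42*25 = -1050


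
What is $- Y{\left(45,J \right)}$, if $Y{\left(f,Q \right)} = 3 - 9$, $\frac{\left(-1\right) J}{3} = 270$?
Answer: $6$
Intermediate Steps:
$J = -810$ ($J = \left(-3\right) 270 = -810$)
$Y{\left(f,Q \right)} = -6$ ($Y{\left(f,Q \right)} = 3 - 9 = -6$)
$- Y{\left(45,J \right)} = \left(-1\right) \left(-6\right) = 6$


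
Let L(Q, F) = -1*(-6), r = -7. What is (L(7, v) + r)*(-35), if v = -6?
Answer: 35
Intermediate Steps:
L(Q, F) = 6
(L(7, v) + r)*(-35) = (6 - 7)*(-35) = -1*(-35) = 35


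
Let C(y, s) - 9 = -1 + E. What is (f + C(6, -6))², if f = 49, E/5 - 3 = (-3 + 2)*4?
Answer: 2704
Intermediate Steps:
E = -5 (E = 15 + 5*((-3 + 2)*4) = 15 + 5*(-1*4) = 15 + 5*(-4) = 15 - 20 = -5)
C(y, s) = 3 (C(y, s) = 9 + (-1 - 5) = 9 - 6 = 3)
(f + C(6, -6))² = (49 + 3)² = 52² = 2704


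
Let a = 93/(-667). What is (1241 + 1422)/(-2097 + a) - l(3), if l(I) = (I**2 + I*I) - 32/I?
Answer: -4011343/466264 ≈ -8.6032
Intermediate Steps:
l(I) = -32/I + 2*I**2 (l(I) = (I**2 + I**2) - 32/I = 2*I**2 - 32/I = -32/I + 2*I**2)
a = -93/667 (a = 93*(-1/667) = -93/667 ≈ -0.13943)
(1241 + 1422)/(-2097 + a) - l(3) = (1241 + 1422)/(-2097 - 93/667) - 2*(-16 + 3**3)/3 = 2663/(-1398792/667) - 2*(-16 + 27)/3 = 2663*(-667/1398792) - 2*11/3 = -1776221/1398792 - 1*22/3 = -1776221/1398792 - 22/3 = -4011343/466264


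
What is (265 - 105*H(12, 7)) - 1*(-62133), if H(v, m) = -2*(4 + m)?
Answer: 64708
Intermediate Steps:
H(v, m) = -8 - 2*m
(265 - 105*H(12, 7)) - 1*(-62133) = (265 - 105*(-8 - 2*7)) - 1*(-62133) = (265 - 105*(-8 - 14)) + 62133 = (265 - 105*(-22)) + 62133 = (265 + 2310) + 62133 = 2575 + 62133 = 64708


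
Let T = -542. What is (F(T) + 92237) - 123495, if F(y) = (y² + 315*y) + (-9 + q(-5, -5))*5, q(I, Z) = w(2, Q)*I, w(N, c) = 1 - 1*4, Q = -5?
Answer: 91806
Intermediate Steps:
w(N, c) = -3 (w(N, c) = 1 - 4 = -3)
q(I, Z) = -3*I
F(y) = 30 + y² + 315*y (F(y) = (y² + 315*y) + (-9 - 3*(-5))*5 = (y² + 315*y) + (-9 + 15)*5 = (y² + 315*y) + 6*5 = (y² + 315*y) + 30 = 30 + y² + 315*y)
(F(T) + 92237) - 123495 = ((30 + (-542)² + 315*(-542)) + 92237) - 123495 = ((30 + 293764 - 170730) + 92237) - 123495 = (123064 + 92237) - 123495 = 215301 - 123495 = 91806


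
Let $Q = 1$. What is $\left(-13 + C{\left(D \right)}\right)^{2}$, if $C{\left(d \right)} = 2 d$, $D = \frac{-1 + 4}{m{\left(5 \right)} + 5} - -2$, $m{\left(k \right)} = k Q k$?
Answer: $\frac{1936}{25} \approx 77.44$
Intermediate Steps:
$m{\left(k \right)} = k^{2}$ ($m{\left(k \right)} = k 1 k = k k = k^{2}$)
$D = \frac{21}{10}$ ($D = \frac{-1 + 4}{5^{2} + 5} - -2 = \frac{3}{25 + 5} + 2 = \frac{3}{30} + 2 = 3 \cdot \frac{1}{30} + 2 = \frac{1}{10} + 2 = \frac{21}{10} \approx 2.1$)
$\left(-13 + C{\left(D \right)}\right)^{2} = \left(-13 + 2 \cdot \frac{21}{10}\right)^{2} = \left(-13 + \frac{21}{5}\right)^{2} = \left(- \frac{44}{5}\right)^{2} = \frac{1936}{25}$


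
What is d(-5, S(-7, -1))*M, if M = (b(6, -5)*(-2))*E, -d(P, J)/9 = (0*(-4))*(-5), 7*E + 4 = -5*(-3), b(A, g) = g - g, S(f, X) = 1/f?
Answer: 0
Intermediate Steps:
b(A, g) = 0
E = 11/7 (E = -4/7 + (-5*(-3))/7 = -4/7 + (⅐)*15 = -4/7 + 15/7 = 11/7 ≈ 1.5714)
d(P, J) = 0 (d(P, J) = -9*0*(-4)*(-5) = -0*(-5) = -9*0 = 0)
M = 0 (M = (0*(-2))*(11/7) = 0*(11/7) = 0)
d(-5, S(-7, -1))*M = 0*0 = 0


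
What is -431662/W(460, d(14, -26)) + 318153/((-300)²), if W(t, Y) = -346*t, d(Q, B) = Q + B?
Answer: 745723429/119370000 ≈ 6.2472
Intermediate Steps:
d(Q, B) = B + Q
-431662/W(460, d(14, -26)) + 318153/((-300)²) = -431662/((-346*460)) + 318153/((-300)²) = -431662/(-159160) + 318153/90000 = -431662*(-1/159160) + 318153*(1/90000) = 215831/79580 + 106051/30000 = 745723429/119370000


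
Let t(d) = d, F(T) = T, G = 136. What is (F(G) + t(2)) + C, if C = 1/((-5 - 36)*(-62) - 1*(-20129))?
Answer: 3128599/22671 ≈ 138.00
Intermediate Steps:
C = 1/22671 (C = 1/(-41*(-62) + 20129) = 1/(2542 + 20129) = 1/22671 ≈ 4.4109e-5)
(F(G) + t(2)) + C = (136 + 2) + 1/22671 = 138 + 1/22671 = 3128599/22671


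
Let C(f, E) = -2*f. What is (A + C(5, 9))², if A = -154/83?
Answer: 968256/6889 ≈ 140.55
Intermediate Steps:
A = -154/83 (A = -154*1/83 = -154/83 ≈ -1.8554)
(A + C(5, 9))² = (-154/83 - 2*5)² = (-154/83 - 10)² = (-984/83)² = 968256/6889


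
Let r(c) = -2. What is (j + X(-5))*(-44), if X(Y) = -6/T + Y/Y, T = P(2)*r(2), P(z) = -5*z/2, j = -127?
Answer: 27852/5 ≈ 5570.4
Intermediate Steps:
P(z) = -5*z/2
T = 10 (T = -5/2*2*(-2) = -5*(-2) = 10)
X(Y) = ⅖ (X(Y) = -6/10 + Y/Y = -6*⅒ + 1 = -⅗ + 1 = ⅖)
(j + X(-5))*(-44) = (-127 + ⅖)*(-44) = -633/5*(-44) = 27852/5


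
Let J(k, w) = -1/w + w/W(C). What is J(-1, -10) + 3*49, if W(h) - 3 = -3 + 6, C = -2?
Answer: 4363/30 ≈ 145.43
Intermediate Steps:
W(h) = 6 (W(h) = 3 + (-3 + 6) = 3 + 3 = 6)
J(k, w) = -1/w + w/6
J(-1, -10) + 3*49 = (-1/(-10) + (⅙)*(-10)) + 3*49 = (-1*(-⅒) - 5/3) + 147 = (⅒ - 5/3) + 147 = -47/30 + 147 = 4363/30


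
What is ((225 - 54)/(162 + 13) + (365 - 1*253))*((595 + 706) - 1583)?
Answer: -5575422/175 ≈ -31860.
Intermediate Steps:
((225 - 54)/(162 + 13) + (365 - 1*253))*((595 + 706) - 1583) = (171/175 + (365 - 253))*(1301 - 1583) = (171*(1/175) + 112)*(-282) = (171/175 + 112)*(-282) = (19771/175)*(-282) = -5575422/175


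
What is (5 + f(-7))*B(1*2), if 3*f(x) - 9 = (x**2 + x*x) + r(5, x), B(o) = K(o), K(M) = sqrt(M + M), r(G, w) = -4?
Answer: 236/3 ≈ 78.667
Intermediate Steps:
K(M) = sqrt(2)*sqrt(M) (K(M) = sqrt(2*M) = sqrt(2)*sqrt(M))
B(o) = sqrt(2)*sqrt(o)
f(x) = 5/3 + 2*x**2/3 (f(x) = 3 + ((x**2 + x*x) - 4)/3 = 3 + ((x**2 + x**2) - 4)/3 = 3 + (2*x**2 - 4)/3 = 3 + (-4 + 2*x**2)/3 = 3 + (-4/3 + 2*x**2/3) = 5/3 + 2*x**2/3)
(5 + f(-7))*B(1*2) = (5 + (5/3 + (2/3)*(-7)**2))*(sqrt(2)*sqrt(1*2)) = (5 + (5/3 + (2/3)*49))*(sqrt(2)*sqrt(2)) = (5 + (5/3 + 98/3))*2 = (5 + 103/3)*2 = (118/3)*2 = 236/3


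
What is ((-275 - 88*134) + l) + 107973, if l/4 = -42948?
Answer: -75886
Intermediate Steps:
l = -171792 (l = 4*(-42948) = -171792)
((-275 - 88*134) + l) + 107973 = ((-275 - 88*134) - 171792) + 107973 = ((-275 - 11792) - 171792) + 107973 = (-12067 - 171792) + 107973 = -183859 + 107973 = -75886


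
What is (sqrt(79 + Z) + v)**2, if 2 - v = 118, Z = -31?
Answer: 13504 - 928*sqrt(3) ≈ 11897.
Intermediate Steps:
v = -116 (v = 2 - 1*118 = 2 - 118 = -116)
(sqrt(79 + Z) + v)**2 = (sqrt(79 - 31) - 116)**2 = (sqrt(48) - 116)**2 = (4*sqrt(3) - 116)**2 = (-116 + 4*sqrt(3))**2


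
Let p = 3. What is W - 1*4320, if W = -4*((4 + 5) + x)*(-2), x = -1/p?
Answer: -12752/3 ≈ -4250.7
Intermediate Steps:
x = -⅓ (x = -1/3 = -1*⅓ = -⅓ ≈ -0.33333)
W = 208/3 (W = -4*((4 + 5) - ⅓)*(-2) = -4*(9 - ⅓)*(-2) = -4*26/3*(-2) = -104/3*(-2) = 208/3 ≈ 69.333)
W - 1*4320 = 208/3 - 1*4320 = 208/3 - 4320 = -12752/3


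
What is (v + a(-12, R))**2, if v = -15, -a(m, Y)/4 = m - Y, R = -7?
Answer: 25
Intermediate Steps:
a(m, Y) = -4*m + 4*Y (a(m, Y) = -4*(m - Y) = -4*m + 4*Y)
(v + a(-12, R))**2 = (-15 + (-4*(-12) + 4*(-7)))**2 = (-15 + (48 - 28))**2 = (-15 + 20)**2 = 5**2 = 25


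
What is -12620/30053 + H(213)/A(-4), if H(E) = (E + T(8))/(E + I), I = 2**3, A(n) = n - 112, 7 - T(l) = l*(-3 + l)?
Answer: -82233965/192609677 ≈ -0.42695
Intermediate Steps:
T(l) = 7 - l*(-3 + l)
A(n) = -112 + n
I = 8
H(E) = (-33 + E)/(8 + E) (H(E) = (E + (7 - 1*8**2 + 3*8))/(E + 8) = (E + (7 - 1*64 + 24))/(8 + E) = (E + (7 - 64 + 24))/(8 + E) = (E - 33)/(8 + E) = (-33 + E)/(8 + E))
-12620/30053 + H(213)/A(-4) = -12620/30053 + ((-33 + 213)/(8 + 213))/(-112 - 4) = -12620*1/30053 + (180/221)/(-116) = -12620/30053 + ((1/221)*180)*(-1/116) = -12620/30053 + (180/221)*(-1/116) = -12620/30053 - 45/6409 = -82233965/192609677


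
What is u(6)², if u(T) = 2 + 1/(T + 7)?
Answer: 729/169 ≈ 4.3136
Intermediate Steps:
u(T) = 2 + 1/(7 + T)
u(6)² = ((15 + 2*6)/(7 + 6))² = ((15 + 12)/13)² = ((1/13)*27)² = (27/13)² = 729/169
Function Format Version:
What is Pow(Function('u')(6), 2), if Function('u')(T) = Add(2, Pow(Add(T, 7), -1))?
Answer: Rational(729, 169) ≈ 4.3136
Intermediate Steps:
Function('u')(T) = Add(2, Pow(Add(7, T), -1))
Pow(Function('u')(6), 2) = Pow(Mul(Pow(Add(7, 6), -1), Add(15, Mul(2, 6))), 2) = Pow(Mul(Pow(13, -1), Add(15, 12)), 2) = Pow(Mul(Rational(1, 13), 27), 2) = Pow(Rational(27, 13), 2) = Rational(729, 169)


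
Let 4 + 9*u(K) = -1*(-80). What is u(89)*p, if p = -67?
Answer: -5092/9 ≈ -565.78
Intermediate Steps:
u(K) = 76/9 (u(K) = -4/9 + (-1*(-80))/9 = -4/9 + (1/9)*80 = -4/9 + 80/9 = 76/9)
u(89)*p = (76/9)*(-67) = -5092/9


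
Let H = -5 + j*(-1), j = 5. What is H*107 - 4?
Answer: -1074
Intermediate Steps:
H = -10 (H = -5 + 5*(-1) = -5 - 5 = -10)
H*107 - 4 = -10*107 - 4 = -1070 - 4 = -1074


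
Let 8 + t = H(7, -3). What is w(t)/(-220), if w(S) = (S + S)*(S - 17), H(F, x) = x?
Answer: -14/5 ≈ -2.8000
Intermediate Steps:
t = -11 (t = -8 - 3 = -11)
w(S) = 2*S*(-17 + S) (w(S) = (2*S)*(-17 + S) = 2*S*(-17 + S))
w(t)/(-220) = (2*(-11)*(-17 - 11))/(-220) = (2*(-11)*(-28))*(-1/220) = 616*(-1/220) = -14/5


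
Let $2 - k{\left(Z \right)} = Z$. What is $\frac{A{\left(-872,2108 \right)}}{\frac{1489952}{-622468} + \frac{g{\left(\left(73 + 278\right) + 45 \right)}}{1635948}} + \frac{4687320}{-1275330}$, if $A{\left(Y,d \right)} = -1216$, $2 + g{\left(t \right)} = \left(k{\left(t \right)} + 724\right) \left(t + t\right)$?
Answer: $\frac{6535656023630884172}{12087986924061559} \approx 540.67$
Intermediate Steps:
$k{\left(Z \right)} = 2 - Z$
$g{\left(t \right)} = -2 + 2 t \left(726 - t\right)$ ($g{\left(t \right)} = -2 + \left(\left(2 - t\right) + 724\right) \left(t + t\right) = -2 + \left(726 - t\right) 2 t = -2 + 2 t \left(726 - t\right)$)
$\frac{A{\left(-872,2108 \right)}}{\frac{1489952}{-622468} + \frac{g{\left(\left(73 + 278\right) + 45 \right)}}{1635948}} + \frac{4687320}{-1275330} = - \frac{1216}{\frac{1489952}{-622468} + \frac{-2 - 2 \left(\left(73 + 278\right) + 45\right)^{2} + 1452 \left(\left(73 + 278\right) + 45\right)}{1635948}} + \frac{4687320}{-1275330} = - \frac{1216}{1489952 \left(- \frac{1}{622468}\right) + \left(-2 - 2 \left(351 + 45\right)^{2} + 1452 \left(351 + 45\right)\right) \frac{1}{1635948}} + 4687320 \left(- \frac{1}{1275330}\right) = - \frac{1216}{- \frac{372488}{155617} + \left(-2 - 2 \cdot 396^{2} + 1452 \cdot 396\right) \frac{1}{1635948}} - \frac{156244}{42511} = - \frac{1216}{- \frac{372488}{155617} + \left(-2 - 313632 + 574992\right) \frac{1}{1635948}} - \frac{156244}{42511} = - \frac{1216}{- \frac{372488}{155617} + 261358 \cdot \frac{1}{1635948}} - \frac{156244}{42511} = - \frac{1216}{- \frac{372488}{155617} + \frac{130679}{817974}} - \frac{156244}{42511} = - \frac{1216}{- \frac{284349625369}{127290659958}} - \frac{156244}{42511} = \left(-1216\right) \left(- \frac{127290659958}{284349625369}\right) - \frac{156244}{42511} = \frac{154785442508928}{284349625369} - \frac{156244}{42511} = \frac{6535656023630884172}{12087986924061559}$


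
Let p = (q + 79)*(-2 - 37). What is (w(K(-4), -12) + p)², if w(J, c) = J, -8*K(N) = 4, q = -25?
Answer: 17749369/4 ≈ 4.4373e+6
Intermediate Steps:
K(N) = -½ (K(N) = -⅛*4 = -½)
p = -2106 (p = (-25 + 79)*(-2 - 37) = 54*(-39) = -2106)
(w(K(-4), -12) + p)² = (-½ - 2106)² = (-4213/2)² = 17749369/4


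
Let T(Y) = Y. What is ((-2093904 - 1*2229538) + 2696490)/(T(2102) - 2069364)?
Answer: 813476/1033631 ≈ 0.78701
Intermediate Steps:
((-2093904 - 1*2229538) + 2696490)/(T(2102) - 2069364) = ((-2093904 - 1*2229538) + 2696490)/(2102 - 2069364) = ((-2093904 - 2229538) + 2696490)/(-2067262) = (-4323442 + 2696490)*(-1/2067262) = -1626952*(-1/2067262) = 813476/1033631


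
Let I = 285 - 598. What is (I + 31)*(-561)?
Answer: 158202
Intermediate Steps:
I = -313
(I + 31)*(-561) = (-313 + 31)*(-561) = -282*(-561) = 158202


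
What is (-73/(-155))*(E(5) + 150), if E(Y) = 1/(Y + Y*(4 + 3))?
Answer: 438073/6200 ≈ 70.657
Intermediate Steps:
E(Y) = 1/(8*Y) (E(Y) = 1/(Y + Y*7) = 1/(Y + 7*Y) = 1/(8*Y))
(-73/(-155))*(E(5) + 150) = (-73/(-155))*((⅛)/5 + 150) = (-73*(-1/155))*((⅛)*(⅕) + 150) = 73*(1/40 + 150)/155 = (73/155)*(6001/40) = 438073/6200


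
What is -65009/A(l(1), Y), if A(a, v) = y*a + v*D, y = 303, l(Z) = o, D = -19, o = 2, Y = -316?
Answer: -65009/6610 ≈ -9.8349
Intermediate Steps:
l(Z) = 2
A(a, v) = -19*v + 303*a (A(a, v) = 303*a + v*(-19) = 303*a - 19*v = -19*v + 303*a)
-65009/A(l(1), Y) = -65009/(-19*(-316) + 303*2) = -65009/(6004 + 606) = -65009/6610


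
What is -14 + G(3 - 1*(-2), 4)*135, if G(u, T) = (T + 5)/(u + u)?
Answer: 215/2 ≈ 107.50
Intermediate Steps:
G(u, T) = (5 + T)/(2*u) (G(u, T) = (5 + T)/((2*u)) = (5 + T)*(1/(2*u)) = (5 + T)/(2*u))
-14 + G(3 - 1*(-2), 4)*135 = -14 + ((5 + 4)/(2*(3 - 1*(-2))))*135 = -14 + ((½)*9/(3 + 2))*135 = -14 + ((½)*9/5)*135 = -14 + ((½)*(⅕)*9)*135 = -14 + (9/10)*135 = -14 + 243/2 = 215/2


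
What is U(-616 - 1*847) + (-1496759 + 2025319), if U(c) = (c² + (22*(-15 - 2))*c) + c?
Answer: 3214628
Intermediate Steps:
U(c) = c² - 373*c (U(c) = (c² + (22*(-17))*c) + c = (c² - 374*c) + c = c² - 373*c)
U(-616 - 1*847) + (-1496759 + 2025319) = (-616 - 1*847)*(-373 + (-616 - 1*847)) + (-1496759 + 2025319) = (-616 - 847)*(-373 + (-616 - 847)) + 528560 = -1463*(-373 - 1463) + 528560 = -1463*(-1836) + 528560 = 2686068 + 528560 = 3214628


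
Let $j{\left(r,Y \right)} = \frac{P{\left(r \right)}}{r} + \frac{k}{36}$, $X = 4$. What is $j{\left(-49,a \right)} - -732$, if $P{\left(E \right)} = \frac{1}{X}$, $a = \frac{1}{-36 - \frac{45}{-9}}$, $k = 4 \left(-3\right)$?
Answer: $\frac{430217}{588} \approx 731.66$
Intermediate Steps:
$k = -12$
$a = - \frac{1}{31}$ ($a = \frac{1}{-36 - -5} = \frac{1}{-36 + 5} = \frac{1}{-31} = - \frac{1}{31} \approx -0.032258$)
$P{\left(E \right)} = \frac{1}{4}$
$j{\left(r,Y \right)} = - \frac{1}{3} + \frac{1}{4 r}$ ($j{\left(r,Y \right)} = \frac{1}{4 r} - \frac{12}{36} = \frac{1}{4 r} - \frac{1}{3} = - \frac{1}{3} + \frac{1}{4 r}$)
$j{\left(-49,a \right)} - -732 = \frac{3 - -196}{12 \left(-49\right)} - -732 = \frac{1}{12} \left(- \frac{1}{49}\right) \left(3 + 196\right) + 732 = \frac{1}{12} \left(- \frac{1}{49}\right) 199 + 732 = - \frac{199}{588} + 732 = \frac{430217}{588}$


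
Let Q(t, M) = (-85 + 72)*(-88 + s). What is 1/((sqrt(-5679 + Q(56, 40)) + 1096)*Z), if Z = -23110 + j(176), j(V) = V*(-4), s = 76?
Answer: I/(23814*(sqrt(5523) - 1096*I)) ≈ -3.8139e-8 + 2.5861e-9*I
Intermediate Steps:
Q(t, M) = 156 (Q(t, M) = (-85 + 72)*(-88 + 76) = -13*(-12) = 156)
j(V) = -4*V
Z = -23814 (Z = -23110 - 4*176 = -23110 - 704 = -23814)
1/((sqrt(-5679 + Q(56, 40)) + 1096)*Z) = 1/((sqrt(-5679 + 156) + 1096)*(-23814)) = -1/23814/(sqrt(-5523) + 1096) = -1/23814/(I*sqrt(5523) + 1096) = -1/23814/(1096 + I*sqrt(5523)) = -1/(23814*(1096 + I*sqrt(5523)))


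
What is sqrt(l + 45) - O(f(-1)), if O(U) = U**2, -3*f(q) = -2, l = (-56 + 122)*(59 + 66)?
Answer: -4/9 + sqrt(8295) ≈ 90.632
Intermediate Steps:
l = 8250 (l = 66*125 = 8250)
f(q) = 2/3 (f(q) = -1/3*(-2) = 2/3)
sqrt(l + 45) - O(f(-1)) = sqrt(8250 + 45) - (2/3)**2 = sqrt(8295) - 1*4/9 = sqrt(8295) - 4/9 = -4/9 + sqrt(8295)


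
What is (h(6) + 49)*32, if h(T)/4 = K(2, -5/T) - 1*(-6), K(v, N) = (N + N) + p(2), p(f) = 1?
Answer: 6752/3 ≈ 2250.7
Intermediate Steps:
K(v, N) = 1 + 2*N (K(v, N) = (N + N) + 1 = 2*N + 1 = 1 + 2*N)
h(T) = 28 - 40/T (h(T) = 4*((1 + 2*(-5/T)) - 1*(-6)) = 4*((1 - 10/T) + 6) = 4*(7 - 10/T) = 28 - 40/T)
(h(6) + 49)*32 = ((28 - 40/6) + 49)*32 = ((28 - 40*1/6) + 49)*32 = ((28 - 20/3) + 49)*32 = (64/3 + 49)*32 = (211/3)*32 = 6752/3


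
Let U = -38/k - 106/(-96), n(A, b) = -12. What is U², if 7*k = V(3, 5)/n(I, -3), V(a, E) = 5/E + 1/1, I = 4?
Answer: 5876908921/2304 ≈ 2.5507e+6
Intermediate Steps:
V(a, E) = 1 + 5/E (V(a, E) = 5/E + 1*1 = 5/E + 1 = 1 + 5/E)
k = -1/42 (k = (((5 + 5)/5)/(-12))/7 = (((⅕)*10)*(-1/12))/7 = (2*(-1/12))/7 = (⅐)*(-⅙) = -1/42 ≈ -0.023810)
U = 76661/48 (U = -38/(-1/42) - 106/(-96) = -38*(-42) - 106*(-1/96) = 1596 + 53/48 = 76661/48 ≈ 1597.1)
U² = (76661/48)² = 5876908921/2304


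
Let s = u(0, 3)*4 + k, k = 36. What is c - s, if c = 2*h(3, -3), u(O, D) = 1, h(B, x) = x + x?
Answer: -52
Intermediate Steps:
h(B, x) = 2*x
c = -12 (c = 2*(2*(-3)) = 2*(-6) = -12)
s = 40 (s = 1*4 + 36 = 4 + 36 = 40)
c - s = -12 - 1*40 = -12 - 40 = -52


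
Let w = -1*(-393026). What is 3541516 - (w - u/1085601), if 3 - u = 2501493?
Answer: 1139333797000/361867 ≈ 3.1485e+6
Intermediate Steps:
w = 393026
u = -2501490 (u = 3 - 1*2501493 = 3 - 2501493 = -2501490)
3541516 - (w - u/1085601) = 3541516 - (393026 - (-2501490)/1085601) = 3541516 - (393026 - 1*(-833830/361867)) = 3541516 - (393026 + 833830/361867) = 3541516 - 1*142223973372/361867 = 3541516 - 142223973372/361867 = 1139333797000/361867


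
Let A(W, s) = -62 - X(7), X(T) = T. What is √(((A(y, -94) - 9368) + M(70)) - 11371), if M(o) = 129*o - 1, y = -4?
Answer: I*√11779 ≈ 108.53*I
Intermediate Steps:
M(o) = -1 + 129*o
A(W, s) = -69 (A(W, s) = -62 - 1*7 = -62 - 7 = -69)
√(((A(y, -94) - 9368) + M(70)) - 11371) = √(((-69 - 9368) + (-1 + 129*70)) - 11371) = √((-9437 + (-1 + 9030)) - 11371) = √((-9437 + 9029) - 11371) = √(-408 - 11371) = √(-11779) = I*√11779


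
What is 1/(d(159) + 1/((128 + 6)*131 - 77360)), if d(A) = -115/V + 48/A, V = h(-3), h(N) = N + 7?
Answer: -6339436/180345099 ≈ -0.035152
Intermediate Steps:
h(N) = 7 + N
V = 4 (V = 7 - 3 = 4)
d(A) = -115/4 + 48/A
1/(d(159) + 1/((128 + 6)*131 - 77360)) = 1/((-115/4 + 48/159) + 1/((128 + 6)*131 - 77360)) = 1/((-115/4 + 48*(1/159)) + 1/(134*131 - 77360)) = 1/((-115/4 + 16/53) + 1/(17554 - 77360)) = 1/(-6031/212 + 1/(-59806)) = 1/(-6031/212 - 1/59806) = 1/(-180345099/6339436) = -6339436/180345099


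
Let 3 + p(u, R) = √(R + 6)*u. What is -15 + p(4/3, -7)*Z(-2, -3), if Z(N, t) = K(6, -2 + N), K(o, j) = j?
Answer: -3 - 16*I/3 ≈ -3.0 - 5.3333*I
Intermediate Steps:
Z(N, t) = -2 + N
p(u, R) = -3 + u*√(6 + R) (p(u, R) = -3 + √(R + 6)*u = -3 + √(6 + R)*u = -3 + u*√(6 + R))
-15 + p(4/3, -7)*Z(-2, -3) = -15 + (-3 + (4/3)*√(6 - 7))*(-2 - 2) = -15 + (-3 + (4*(⅓))*√(-1))*(-4) = -15 + (-3 + 4*I/3)*(-4) = -15 + (12 - 16*I/3) = -3 - 16*I/3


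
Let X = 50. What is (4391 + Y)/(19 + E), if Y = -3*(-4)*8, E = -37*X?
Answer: -4487/1831 ≈ -2.4506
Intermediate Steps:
E = -1850 (E = -37*50 = -1850)
Y = 96 (Y = 12*8 = 96)
(4391 + Y)/(19 + E) = (4391 + 96)/(19 - 1850) = 4487/(-1831) = 4487*(-1/1831) = -4487/1831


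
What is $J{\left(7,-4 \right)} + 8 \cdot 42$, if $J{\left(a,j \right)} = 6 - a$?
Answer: $335$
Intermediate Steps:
$J{\left(7,-4 \right)} + 8 \cdot 42 = \left(6 - 7\right) + 8 \cdot 42 = \left(6 - 7\right) + 336 = -1 + 336 = 335$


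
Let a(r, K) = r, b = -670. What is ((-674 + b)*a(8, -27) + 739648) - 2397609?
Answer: -1668713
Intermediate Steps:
((-674 + b)*a(8, -27) + 739648) - 2397609 = ((-674 - 670)*8 + 739648) - 2397609 = (-1344*8 + 739648) - 2397609 = (-10752 + 739648) - 2397609 = 728896 - 2397609 = -1668713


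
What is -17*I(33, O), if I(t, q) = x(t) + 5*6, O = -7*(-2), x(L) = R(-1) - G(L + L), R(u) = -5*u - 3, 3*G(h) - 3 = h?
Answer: -153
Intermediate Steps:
G(h) = 1 + h/3
R(u) = -3 - 5*u
x(L) = 1 - 2*L/3 (x(L) = (-3 - 5*(-1)) - (1 + (L + L)/3) = (-3 + 5) - (1 + (2*L)/3) = 2 - (1 + 2*L/3) = 2 + (-1 - 2*L/3) = 1 - 2*L/3)
O = 14
I(t, q) = 31 - 2*t/3 (I(t, q) = (1 - 2*t/3) + 5*6 = (1 - 2*t/3) + 30 = 31 - 2*t/3)
-17*I(33, O) = -17*(31 - ⅔*33) = -17*(31 - 22) = -17*9 = -153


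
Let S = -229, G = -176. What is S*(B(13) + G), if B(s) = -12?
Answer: 43052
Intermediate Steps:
S*(B(13) + G) = -229*(-12 - 176) = -229*(-188) = 43052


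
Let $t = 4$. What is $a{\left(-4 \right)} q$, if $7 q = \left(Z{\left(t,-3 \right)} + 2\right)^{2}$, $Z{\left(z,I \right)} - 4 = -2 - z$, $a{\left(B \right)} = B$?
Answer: $0$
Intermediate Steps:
$Z{\left(z,I \right)} = 2 - z$ ($Z{\left(z,I \right)} = 4 - \left(2 + z\right) = 2 - z$)
$q = 0$ ($q = \frac{\left(\left(2 - 4\right) + 2\right)^{2}}{7} = \frac{\left(-2 + 2\right)^{2}}{7} = \frac{0^{2}}{7} = \frac{1}{7} \cdot 0 = 0$)
$a{\left(-4 \right)} q = \left(-4\right) 0 = 0$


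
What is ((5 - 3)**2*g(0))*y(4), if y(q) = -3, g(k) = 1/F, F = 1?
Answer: -12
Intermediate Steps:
g(k) = 1 (g(k) = 1/1 = 1)
((5 - 3)**2*g(0))*y(4) = ((5 - 3)**2*1)*(-3) = (2**2*1)*(-3) = (4*1)*(-3) = 4*(-3) = -12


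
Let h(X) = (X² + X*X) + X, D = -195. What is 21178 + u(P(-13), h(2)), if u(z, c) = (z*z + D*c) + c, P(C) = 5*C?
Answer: 23463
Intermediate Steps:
h(X) = X + 2*X² (h(X) = (X² + X²) + X = 2*X² + X = X + 2*X²)
u(z, c) = z² - 194*c (u(z, c) = (z*z - 195*c) + c = (z² - 195*c) + c = z² - 194*c)
21178 + u(P(-13), h(2)) = 21178 + ((5*(-13))² - 388*(1 + 2*2)) = 21178 + ((-65)² - 388*(1 + 4)) = 21178 + (4225 - 388*5) = 21178 + (4225 - 194*10) = 21178 + (4225 - 1940) = 21178 + 2285 = 23463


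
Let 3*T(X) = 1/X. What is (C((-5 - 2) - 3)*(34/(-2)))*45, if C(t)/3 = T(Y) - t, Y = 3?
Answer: -23205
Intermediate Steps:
T(X) = 1/(3*X)
C(t) = ⅓ - 3*t (C(t) = 3*((⅓)/3 - t) = 3*((⅓)*(⅓) - t) = 3*(⅑ - t) = ⅓ - 3*t)
(C((-5 - 2) - 3)*(34/(-2)))*45 = ((⅓ - 3*((-5 - 2) - 3))*(34/(-2)))*45 = ((⅓ - 3*(-7 - 3))*(34*(-½)))*45 = ((⅓ - 3*(-10))*(-17))*45 = ((⅓ + 30)*(-17))*45 = ((91/3)*(-17))*45 = -1547/3*45 = -23205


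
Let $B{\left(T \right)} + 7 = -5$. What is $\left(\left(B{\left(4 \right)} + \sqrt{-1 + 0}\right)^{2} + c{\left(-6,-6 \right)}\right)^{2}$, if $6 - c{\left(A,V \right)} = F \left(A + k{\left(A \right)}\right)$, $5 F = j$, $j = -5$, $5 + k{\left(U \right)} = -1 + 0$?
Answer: $18193 - 6576 i \approx 18193.0 - 6576.0 i$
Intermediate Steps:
$B{\left(T \right)} = -12$ ($B{\left(T \right)} = -7 - 5 = -12$)
$k{\left(U \right)} = -6$ ($k{\left(U \right)} = -5 + \left(-1 + 0\right) = -5 - 1 = -6$)
$F = -1$ ($F = \frac{1}{5} \left(-5\right) = -1$)
$c{\left(A,V \right)} = A$ ($c{\left(A,V \right)} = 6 - - (A - 6) = 6 - - (-6 + A) = 6 - \left(6 - A\right) = 6 + \left(-6 + A\right) = A$)
$\left(\left(B{\left(4 \right)} + \sqrt{-1 + 0}\right)^{2} + c{\left(-6,-6 \right)}\right)^{2} = \left(\left(-12 + \sqrt{-1 + 0}\right)^{2} - 6\right)^{2} = \left(\left(-12 + \sqrt{-1}\right)^{2} - 6\right)^{2} = \left(\left(-12 + i\right)^{2} - 6\right)^{2} = \left(-6 + \left(-12 + i\right)^{2}\right)^{2}$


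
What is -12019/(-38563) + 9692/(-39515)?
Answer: 2064861/31098305 ≈ 0.066398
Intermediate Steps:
-12019/(-38563) + 9692/(-39515) = -12019*(-1/38563) + 9692*(-1/39515) = 1717/5509 - 9692/39515 = 2064861/31098305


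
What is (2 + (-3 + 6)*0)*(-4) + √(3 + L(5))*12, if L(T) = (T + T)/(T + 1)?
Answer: -8 + 4*√42 ≈ 17.923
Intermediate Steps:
L(T) = 2*T/(1 + T) (L(T) = (2*T)/(1 + T) = 2*T/(1 + T))
(2 + (-3 + 6)*0)*(-4) + √(3 + L(5))*12 = (2 + (-3 + 6)*0)*(-4) + √(3 + 2*5/(1 + 5))*12 = (2 + 3*0)*(-4) + √(3 + 2*5/6)*12 = (2 + 0)*(-4) + √(3 + 2*5*(⅙))*12 = 2*(-4) + √(3 + 5/3)*12 = -8 + √(14/3)*12 = -8 + (√42/3)*12 = -8 + 4*√42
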